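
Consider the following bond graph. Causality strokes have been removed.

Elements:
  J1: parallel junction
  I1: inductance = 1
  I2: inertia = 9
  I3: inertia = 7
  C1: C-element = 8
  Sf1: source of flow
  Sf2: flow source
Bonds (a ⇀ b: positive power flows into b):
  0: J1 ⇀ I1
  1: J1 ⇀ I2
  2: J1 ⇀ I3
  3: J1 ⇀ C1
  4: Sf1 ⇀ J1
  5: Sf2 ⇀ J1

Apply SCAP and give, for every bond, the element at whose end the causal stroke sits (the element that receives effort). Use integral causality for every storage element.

bond 0 →I1
bond 1 →I2
bond 2 →I3
bond 3 →J1
bond 4 →Sf1
bond 5 →Sf2

#4 |Sf1  (Sf1: flow source, stroke at near end)
#5 |Sf2  (source Sf2 imposes f)
#0 |I1  (I1: I, integral causality)
#1 |I2  (I2 outputs flow p/I2)
#2 |I3  (I3: I, integral causality)
#3 |J1  (closing 0-jn rule on J1)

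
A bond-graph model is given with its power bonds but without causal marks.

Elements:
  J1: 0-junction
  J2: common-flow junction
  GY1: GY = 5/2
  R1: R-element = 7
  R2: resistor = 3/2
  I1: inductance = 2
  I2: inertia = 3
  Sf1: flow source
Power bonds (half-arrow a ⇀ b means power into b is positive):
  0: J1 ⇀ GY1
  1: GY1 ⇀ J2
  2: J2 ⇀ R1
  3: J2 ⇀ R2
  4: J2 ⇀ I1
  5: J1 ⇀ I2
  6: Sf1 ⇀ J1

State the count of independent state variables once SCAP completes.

#6 |Sf1  (Sf1 fixes flow; stroke at Sf1)
#4 |I1  (prefer integral on I1)
#1 |J2  (common-f at J2 fixed by 4)
#2 |J2  (J2: bond 4 brought flow, rest push out)
#3 |J2  (J2 flow already set via bond 4)
#0 |J1  (GY1 both-in/both-out from 1)
#5 |I2  (common-e at J1 fixed by 0)

2  (I1, I2 all integral)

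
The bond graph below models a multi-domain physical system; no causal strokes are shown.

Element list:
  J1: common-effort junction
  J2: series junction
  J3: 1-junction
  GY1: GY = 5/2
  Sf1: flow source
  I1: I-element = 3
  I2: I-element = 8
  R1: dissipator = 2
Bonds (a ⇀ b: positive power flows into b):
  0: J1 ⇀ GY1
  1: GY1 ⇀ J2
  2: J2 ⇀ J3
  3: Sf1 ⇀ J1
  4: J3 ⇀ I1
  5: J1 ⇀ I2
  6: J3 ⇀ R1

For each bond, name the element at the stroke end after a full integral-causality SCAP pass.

#3 stroke→Sf1  (Sf1 fixes flow; stroke at Sf1)
#4 stroke→I1  (I1 outputs flow p/I1)
#2 stroke→J3  (J3: bond 4 brought flow, rest push out)
#6 stroke→J3  (common-f at J3 fixed by 4)
#1 stroke→J2  (common-f at J2 fixed by 2)
#0 stroke→J1  (GY GY1: same side as bond 1)
#5 stroke→I2  (J1: bond 0 brought effort, rest push out)

bond 0 |J1
bond 1 |J2
bond 2 |J3
bond 3 |Sf1
bond 4 |I1
bond 5 |I2
bond 6 |J3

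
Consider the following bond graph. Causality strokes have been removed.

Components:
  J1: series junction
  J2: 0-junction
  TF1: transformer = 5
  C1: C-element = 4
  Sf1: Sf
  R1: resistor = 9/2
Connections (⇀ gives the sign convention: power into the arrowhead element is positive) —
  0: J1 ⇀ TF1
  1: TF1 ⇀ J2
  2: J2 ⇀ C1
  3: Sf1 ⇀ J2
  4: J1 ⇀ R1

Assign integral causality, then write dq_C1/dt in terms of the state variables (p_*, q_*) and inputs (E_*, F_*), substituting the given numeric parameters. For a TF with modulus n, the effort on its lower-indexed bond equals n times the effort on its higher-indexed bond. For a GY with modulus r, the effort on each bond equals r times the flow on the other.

bond 3 →Sf1  (Sf1 fixes flow; stroke at Sf1)
bond 2 →J2  (C1: C, integral causality)
bond 1 →TF1  (J2: bond 2 brought effort, rest push out)
bond 0 →J1  (TF1 one-in-one-out from 1)
bond 4 →R1  (closing 1-jn rule on J1)

dq_C1/dt = F_Sf1 - 25*q_C1/18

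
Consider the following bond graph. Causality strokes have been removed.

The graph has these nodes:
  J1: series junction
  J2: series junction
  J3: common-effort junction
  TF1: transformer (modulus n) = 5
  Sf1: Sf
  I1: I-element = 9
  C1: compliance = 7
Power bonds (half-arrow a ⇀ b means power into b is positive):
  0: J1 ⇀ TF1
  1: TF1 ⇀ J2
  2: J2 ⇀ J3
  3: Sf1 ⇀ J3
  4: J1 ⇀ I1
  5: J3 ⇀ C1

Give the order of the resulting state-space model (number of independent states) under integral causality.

2  (C1, I1 all integral)

bond 3 →Sf1  (Sf1: flow source, stroke at near end)
bond 4 →I1  (I1 outputs flow p/I1)
bond 0 →J1  (J1: bond 4 brought flow, rest push out)
bond 1 →TF1  (TF1: transformer flips bond 0)
bond 2 →J2  (common-f at J2 fixed by 1)
bond 5 →J3  (J3: last free bond brings effort in)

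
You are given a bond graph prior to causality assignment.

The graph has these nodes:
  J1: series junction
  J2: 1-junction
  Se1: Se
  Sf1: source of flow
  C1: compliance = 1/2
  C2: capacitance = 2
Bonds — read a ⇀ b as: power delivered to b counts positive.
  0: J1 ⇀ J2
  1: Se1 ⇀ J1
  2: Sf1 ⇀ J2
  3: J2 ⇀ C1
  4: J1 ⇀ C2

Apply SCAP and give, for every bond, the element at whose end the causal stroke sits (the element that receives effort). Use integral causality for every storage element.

β1 stroke→J1  (Se1 fixes effort; stroke away)
β2 stroke→Sf1  (Sf1 fixes flow; stroke at Sf1)
β0 stroke→J2  (J2 flow already set via bond 2)
β3 stroke→J2  (J2 flow already set via bond 2)
β4 stroke→J1  (common-f at J1 fixed by 0)

#0 stroke→J2
#1 stroke→J1
#2 stroke→Sf1
#3 stroke→J2
#4 stroke→J1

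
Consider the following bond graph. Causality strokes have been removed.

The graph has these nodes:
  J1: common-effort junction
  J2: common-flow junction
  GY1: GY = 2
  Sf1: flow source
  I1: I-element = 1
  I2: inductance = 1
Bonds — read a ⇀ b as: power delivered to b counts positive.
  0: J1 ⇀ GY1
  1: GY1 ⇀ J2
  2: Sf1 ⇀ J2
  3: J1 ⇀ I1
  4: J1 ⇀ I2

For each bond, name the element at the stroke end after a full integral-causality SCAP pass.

#2 stroke at Sf1  (Sf1 (Sf) sets flow on bond)
#1 stroke at J2  (common-f at J2 fixed by 2)
#0 stroke at J1  (through GY1, causality inverts; strokes same side of GY1)
#3 stroke at I1  (J1: bond 0 brought effort, rest push out)
#4 stroke at I2  (common-e at J1 fixed by 0)

bond 0 |J1
bond 1 |J2
bond 2 |Sf1
bond 3 |I1
bond 4 |I2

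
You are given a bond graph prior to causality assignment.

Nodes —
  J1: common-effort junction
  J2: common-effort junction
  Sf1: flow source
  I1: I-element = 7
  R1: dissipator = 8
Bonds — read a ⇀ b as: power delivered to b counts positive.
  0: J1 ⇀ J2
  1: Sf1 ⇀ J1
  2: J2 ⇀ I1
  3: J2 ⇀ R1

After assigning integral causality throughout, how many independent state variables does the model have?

1  (I1 all integral)

bond 1 stroke at Sf1  (Sf1: flow source, stroke at near end)
bond 0 stroke at J1  (only one effort-in slot at J1)
bond 2 stroke at I1  (I1 integral (f out))
bond 3 stroke at J2  (J2: last free bond brings effort in)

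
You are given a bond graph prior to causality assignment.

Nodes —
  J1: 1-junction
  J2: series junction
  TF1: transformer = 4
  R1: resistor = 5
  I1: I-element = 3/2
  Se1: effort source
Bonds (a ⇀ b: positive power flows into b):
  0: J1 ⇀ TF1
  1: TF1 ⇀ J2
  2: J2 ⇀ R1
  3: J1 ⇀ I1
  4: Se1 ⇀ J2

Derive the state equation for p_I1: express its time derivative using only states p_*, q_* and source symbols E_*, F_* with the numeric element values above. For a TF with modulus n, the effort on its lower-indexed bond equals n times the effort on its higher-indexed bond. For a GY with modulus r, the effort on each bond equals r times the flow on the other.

b4 stroke at J2  (Se1 (Se) sets effort on bond)
b3 stroke at I1  (I1: I, integral causality)
b0 stroke at J1  (common-f at J1 fixed by 3)
b1 stroke at TF1  (through TF1, causality passes straight; one stroke at TF1)
b2 stroke at J2  (1-jn J2 has f-setter on 1)

dp_I1/dt = 4*E_Se1 - 160*p_I1/3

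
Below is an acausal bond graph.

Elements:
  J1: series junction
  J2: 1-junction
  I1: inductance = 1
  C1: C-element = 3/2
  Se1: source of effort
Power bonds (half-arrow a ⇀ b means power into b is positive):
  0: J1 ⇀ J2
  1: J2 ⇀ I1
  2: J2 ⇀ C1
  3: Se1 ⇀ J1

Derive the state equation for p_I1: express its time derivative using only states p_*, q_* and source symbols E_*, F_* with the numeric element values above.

dp_I1/dt = E_Se1 - 2*q_C1/3

bond 3 stroke at J1  (Se1 fixes effort; stroke away)
bond 0 stroke at J2  (closing 1-jn rule on J1)
bond 1 stroke at I1  (I1 outputs flow p/I1)
bond 2 stroke at J2  (J2 flow already set via bond 1)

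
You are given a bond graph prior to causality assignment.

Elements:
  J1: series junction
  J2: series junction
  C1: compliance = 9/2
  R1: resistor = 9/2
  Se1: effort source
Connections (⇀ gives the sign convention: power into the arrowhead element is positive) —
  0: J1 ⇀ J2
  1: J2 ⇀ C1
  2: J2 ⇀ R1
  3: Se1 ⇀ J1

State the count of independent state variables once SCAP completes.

#3 stroke at J1  (Se1 fixes effort; stroke away)
#0 stroke at J2  (J1: last free bond brings flow in)
#1 stroke at J2  (C1 outputs effort q/C1)
#2 stroke at R1  (closing 1-jn rule on J2)

1  (C1 all integral)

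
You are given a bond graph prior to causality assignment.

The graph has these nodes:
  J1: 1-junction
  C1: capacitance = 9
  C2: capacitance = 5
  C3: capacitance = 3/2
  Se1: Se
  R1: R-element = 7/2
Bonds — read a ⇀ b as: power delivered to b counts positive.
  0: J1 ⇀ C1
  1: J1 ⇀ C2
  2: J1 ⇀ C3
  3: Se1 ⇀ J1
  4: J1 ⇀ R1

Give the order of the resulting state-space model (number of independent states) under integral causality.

3  (C1, C2, C3 all integral)

β3 stroke→J1  (Se1: effort source, stroke at far end)
β0 stroke→J1  (C1: C, integral causality)
β1 stroke→J1  (C2 outputs effort q/C2)
β2 stroke→J1  (prefer integral on C3)
β4 stroke→R1  (closing 1-jn rule on J1)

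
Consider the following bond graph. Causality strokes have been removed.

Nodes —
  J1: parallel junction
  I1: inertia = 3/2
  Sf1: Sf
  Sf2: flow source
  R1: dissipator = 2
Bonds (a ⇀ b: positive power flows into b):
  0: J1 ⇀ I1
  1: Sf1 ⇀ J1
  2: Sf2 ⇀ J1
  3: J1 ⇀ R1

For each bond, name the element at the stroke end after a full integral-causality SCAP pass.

β0 |I1
β1 |Sf1
β2 |Sf2
β3 |J1

b1 |Sf1  (Sf1 (Sf) sets flow on bond)
b2 |Sf2  (Sf2 fixes flow; stroke at Sf2)
b0 |I1  (prefer integral on I1)
b3 |J1  (only one effort-in slot at J1)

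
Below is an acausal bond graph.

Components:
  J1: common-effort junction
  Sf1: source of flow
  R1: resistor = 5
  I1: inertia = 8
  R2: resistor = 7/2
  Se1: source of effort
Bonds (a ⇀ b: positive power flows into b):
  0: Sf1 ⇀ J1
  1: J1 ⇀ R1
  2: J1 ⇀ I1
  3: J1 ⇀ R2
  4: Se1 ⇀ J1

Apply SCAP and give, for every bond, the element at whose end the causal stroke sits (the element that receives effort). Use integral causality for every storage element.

b0 stroke→Sf1  (Sf1 (Sf) sets flow on bond)
b4 stroke→J1  (source Se1 imposes e)
b1 stroke→R1  (J1: bond 4 brought effort, rest push out)
b2 stroke→I1  (0-jn J1 has e-setter on 4)
b3 stroke→R2  (common-e at J1 fixed by 4)

β0 →Sf1
β1 →R1
β2 →I1
β3 →R2
β4 →J1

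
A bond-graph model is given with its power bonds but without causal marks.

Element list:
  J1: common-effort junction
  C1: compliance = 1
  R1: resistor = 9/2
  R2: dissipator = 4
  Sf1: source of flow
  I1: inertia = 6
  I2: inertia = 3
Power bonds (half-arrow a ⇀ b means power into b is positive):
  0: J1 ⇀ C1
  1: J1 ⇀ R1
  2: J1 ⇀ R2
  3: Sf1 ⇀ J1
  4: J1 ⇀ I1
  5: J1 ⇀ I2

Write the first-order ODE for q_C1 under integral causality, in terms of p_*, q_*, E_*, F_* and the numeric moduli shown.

dq_C1/dt = F_Sf1 - p_I1/6 - p_I2/3 - 17*q_C1/36

#3 stroke→Sf1  (Sf1: flow source, stroke at near end)
#0 stroke→J1  (C1 outputs effort q/C1)
#1 stroke→R1  (J1: bond 0 brought effort, rest push out)
#2 stroke→R2  (J1: bond 0 brought effort, rest push out)
#4 stroke→I1  (J1 effort already set via bond 0)
#5 stroke→I2  (common-e at J1 fixed by 0)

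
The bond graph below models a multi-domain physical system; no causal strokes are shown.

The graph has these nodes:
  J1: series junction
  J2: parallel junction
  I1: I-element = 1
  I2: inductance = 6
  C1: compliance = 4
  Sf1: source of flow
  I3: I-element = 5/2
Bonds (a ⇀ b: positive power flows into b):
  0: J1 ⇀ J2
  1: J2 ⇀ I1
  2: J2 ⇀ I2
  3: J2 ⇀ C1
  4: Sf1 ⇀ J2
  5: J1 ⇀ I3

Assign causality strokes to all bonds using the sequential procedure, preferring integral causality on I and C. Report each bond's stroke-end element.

bond 0 stroke at J1
bond 1 stroke at I1
bond 2 stroke at I2
bond 3 stroke at J2
bond 4 stroke at Sf1
bond 5 stroke at I3

β4 stroke at Sf1  (Sf1 fixes flow; stroke at Sf1)
β1 stroke at I1  (I1: I, integral causality)
β2 stroke at I2  (prefer integral on I2)
β3 stroke at J2  (C1 integral (e out))
β0 stroke at J1  (0-jn J2 has e-setter on 3)
β5 stroke at I3  (J1 needs exactly one f-in)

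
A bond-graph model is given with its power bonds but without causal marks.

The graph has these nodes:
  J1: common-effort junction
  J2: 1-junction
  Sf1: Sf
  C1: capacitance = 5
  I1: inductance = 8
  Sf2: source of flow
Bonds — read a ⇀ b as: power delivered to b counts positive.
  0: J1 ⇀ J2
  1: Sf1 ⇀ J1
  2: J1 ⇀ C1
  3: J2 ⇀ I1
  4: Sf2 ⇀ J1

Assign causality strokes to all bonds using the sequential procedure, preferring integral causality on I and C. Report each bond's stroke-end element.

b1 stroke→Sf1  (Sf1: flow source, stroke at near end)
b4 stroke→Sf2  (source Sf2 imposes f)
b2 stroke→J1  (prefer integral on C1)
b0 stroke→J2  (J1 effort already set via bond 2)
b3 stroke→I1  (J2 needs exactly one f-in)

bond 0 stroke→J2
bond 1 stroke→Sf1
bond 2 stroke→J1
bond 3 stroke→I1
bond 4 stroke→Sf2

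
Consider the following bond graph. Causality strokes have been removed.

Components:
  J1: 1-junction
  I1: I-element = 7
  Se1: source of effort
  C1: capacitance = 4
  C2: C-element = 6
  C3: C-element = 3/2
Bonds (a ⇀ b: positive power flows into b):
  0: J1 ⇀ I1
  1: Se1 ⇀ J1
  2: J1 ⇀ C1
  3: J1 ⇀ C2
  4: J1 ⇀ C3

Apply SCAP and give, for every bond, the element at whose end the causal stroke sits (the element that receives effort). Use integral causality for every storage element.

bond 0 stroke at I1
bond 1 stroke at J1
bond 2 stroke at J1
bond 3 stroke at J1
bond 4 stroke at J1

#1 →J1  (Se1 fixes effort; stroke away)
#0 →I1  (I1 outputs flow p/I1)
#2 →J1  (common-f at J1 fixed by 0)
#3 →J1  (common-f at J1 fixed by 0)
#4 →J1  (common-f at J1 fixed by 0)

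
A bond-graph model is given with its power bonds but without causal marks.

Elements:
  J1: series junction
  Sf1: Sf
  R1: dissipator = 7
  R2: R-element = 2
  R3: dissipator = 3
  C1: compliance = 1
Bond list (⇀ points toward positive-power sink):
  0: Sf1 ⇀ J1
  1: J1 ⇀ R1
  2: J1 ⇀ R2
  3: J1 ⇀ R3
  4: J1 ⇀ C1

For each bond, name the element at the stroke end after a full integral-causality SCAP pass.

bond 0 stroke→Sf1
bond 1 stroke→J1
bond 2 stroke→J1
bond 3 stroke→J1
bond 4 stroke→J1

b0 →Sf1  (Sf1 (Sf) sets flow on bond)
b1 →J1  (common-f at J1 fixed by 0)
b2 →J1  (J1 flow already set via bond 0)
b3 →J1  (1-jn J1 has f-setter on 0)
b4 →J1  (1-jn J1 has f-setter on 0)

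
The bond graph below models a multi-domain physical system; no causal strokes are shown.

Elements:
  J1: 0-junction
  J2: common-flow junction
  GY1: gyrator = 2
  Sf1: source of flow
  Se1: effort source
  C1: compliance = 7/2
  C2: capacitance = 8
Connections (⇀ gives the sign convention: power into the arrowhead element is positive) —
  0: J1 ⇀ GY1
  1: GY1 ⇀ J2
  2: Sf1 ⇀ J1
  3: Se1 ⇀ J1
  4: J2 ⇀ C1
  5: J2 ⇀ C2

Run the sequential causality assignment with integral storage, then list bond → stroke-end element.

b0 |GY1
b1 |GY1
b2 |Sf1
b3 |J1
b4 |J2
b5 |J2

bond 2 stroke→Sf1  (source Sf1 imposes f)
bond 3 stroke→J1  (source Se1 imposes e)
bond 0 stroke→GY1  (common-e at J1 fixed by 3)
bond 1 stroke→GY1  (GY GY1: same side as bond 0)
bond 4 stroke→J2  (1-jn J2 has f-setter on 1)
bond 5 stroke→J2  (J2 flow already set via bond 1)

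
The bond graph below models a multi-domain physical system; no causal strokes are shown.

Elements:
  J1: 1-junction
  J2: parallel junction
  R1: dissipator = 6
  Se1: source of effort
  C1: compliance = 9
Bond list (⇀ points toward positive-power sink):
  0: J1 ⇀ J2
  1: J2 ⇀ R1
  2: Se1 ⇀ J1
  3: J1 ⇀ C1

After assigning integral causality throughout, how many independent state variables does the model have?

1  (C1 all integral)

b2 stroke→J1  (Se1 (Se) sets effort on bond)
b3 stroke→J1  (C1 integral (e out))
b0 stroke→J2  (J1 needs exactly one f-in)
b1 stroke→R1  (0-jn J2 has e-setter on 0)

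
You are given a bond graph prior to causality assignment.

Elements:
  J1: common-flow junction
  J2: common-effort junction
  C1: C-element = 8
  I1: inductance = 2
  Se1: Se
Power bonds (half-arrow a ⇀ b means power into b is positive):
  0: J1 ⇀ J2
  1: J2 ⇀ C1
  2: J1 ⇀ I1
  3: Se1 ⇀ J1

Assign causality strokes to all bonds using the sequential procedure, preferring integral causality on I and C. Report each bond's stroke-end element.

β0 stroke at J1
β1 stroke at J2
β2 stroke at I1
β3 stroke at J1

b3 |J1  (Se1 fixes effort; stroke away)
b1 |J2  (C1: C, integral causality)
b0 |J1  (J2 effort already set via bond 1)
b2 |I1  (only one flow-in slot at J1)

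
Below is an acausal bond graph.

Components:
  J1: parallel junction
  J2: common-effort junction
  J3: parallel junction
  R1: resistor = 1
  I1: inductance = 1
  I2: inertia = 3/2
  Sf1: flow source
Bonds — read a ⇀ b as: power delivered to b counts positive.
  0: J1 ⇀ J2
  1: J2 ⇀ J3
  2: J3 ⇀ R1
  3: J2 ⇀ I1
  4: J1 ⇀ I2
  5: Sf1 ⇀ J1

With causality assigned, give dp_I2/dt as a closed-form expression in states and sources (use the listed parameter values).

dp_I2/dt = F_Sf1 - p_I1 - 2*p_I2/3

bond 5 stroke→Sf1  (Sf1 (Sf) sets flow on bond)
bond 3 stroke→I1  (prefer integral on I1)
bond 4 stroke→I2  (I2 outputs flow p/I2)
bond 0 stroke→J1  (closing 0-jn rule on J1)
bond 1 stroke→J2  (only one effort-in slot at J2)
bond 2 stroke→J3  (J3 needs exactly one e-in)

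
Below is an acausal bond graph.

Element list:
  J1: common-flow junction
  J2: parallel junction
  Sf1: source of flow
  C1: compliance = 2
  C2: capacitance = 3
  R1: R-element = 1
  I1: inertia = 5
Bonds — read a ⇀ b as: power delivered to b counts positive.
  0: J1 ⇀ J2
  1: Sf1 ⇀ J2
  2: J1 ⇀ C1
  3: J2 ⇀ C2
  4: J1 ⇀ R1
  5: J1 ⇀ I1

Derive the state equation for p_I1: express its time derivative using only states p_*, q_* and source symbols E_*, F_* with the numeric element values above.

dp_I1/dt = -p_I1/5 - q_C1/2 - q_C2/3

#1 →Sf1  (Sf1 fixes flow; stroke at Sf1)
#2 →J1  (C1 outputs effort q/C1)
#3 →J2  (C2 integral (e out))
#0 →J1  (J2 effort already set via bond 3)
#5 →I1  (I1 outputs flow p/I1)
#4 →J1  (1-jn J1 has f-setter on 5)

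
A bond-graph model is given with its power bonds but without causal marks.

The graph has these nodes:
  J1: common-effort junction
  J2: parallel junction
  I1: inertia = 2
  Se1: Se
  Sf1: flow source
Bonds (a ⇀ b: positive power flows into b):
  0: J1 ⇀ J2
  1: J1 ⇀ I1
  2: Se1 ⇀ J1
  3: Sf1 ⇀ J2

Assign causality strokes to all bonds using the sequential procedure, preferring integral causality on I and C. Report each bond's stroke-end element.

#0 |J2
#1 |I1
#2 |J1
#3 |Sf1

b2 stroke at J1  (Se1 (Se) sets effort on bond)
b3 stroke at Sf1  (source Sf1 imposes f)
b0 stroke at J2  (0-jn J1 has e-setter on 2)
b1 stroke at I1  (common-e at J1 fixed by 2)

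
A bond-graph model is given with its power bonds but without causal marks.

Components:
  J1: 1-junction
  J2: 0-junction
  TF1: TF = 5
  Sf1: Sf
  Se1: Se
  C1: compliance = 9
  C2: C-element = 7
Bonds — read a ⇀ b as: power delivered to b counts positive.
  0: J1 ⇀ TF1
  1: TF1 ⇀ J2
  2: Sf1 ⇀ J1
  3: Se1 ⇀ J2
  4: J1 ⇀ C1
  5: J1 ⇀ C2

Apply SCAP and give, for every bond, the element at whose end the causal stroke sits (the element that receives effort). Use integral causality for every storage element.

#0 |J1
#1 |TF1
#2 |Sf1
#3 |J2
#4 |J1
#5 |J1

#2 stroke→Sf1  (Sf1 (Sf) sets flow on bond)
#3 stroke→J2  (source Se1 imposes e)
#0 stroke→J1  (1-jn J1 has f-setter on 2)
#4 stroke→J1  (1-jn J1 has f-setter on 2)
#5 stroke→J1  (J1 flow already set via bond 2)
#1 stroke→TF1  (J2: bond 3 brought effort, rest push out)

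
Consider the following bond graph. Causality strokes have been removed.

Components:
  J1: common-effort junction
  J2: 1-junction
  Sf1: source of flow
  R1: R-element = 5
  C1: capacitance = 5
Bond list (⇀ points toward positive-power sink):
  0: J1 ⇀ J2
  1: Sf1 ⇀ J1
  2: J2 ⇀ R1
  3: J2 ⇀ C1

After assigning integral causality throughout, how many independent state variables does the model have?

1  (C1 all integral)

#1 |Sf1  (Sf1 fixes flow; stroke at Sf1)
#0 |J1  (J1: last free bond brings effort in)
#2 |J2  (common-f at J2 fixed by 0)
#3 |J2  (J2 flow already set via bond 0)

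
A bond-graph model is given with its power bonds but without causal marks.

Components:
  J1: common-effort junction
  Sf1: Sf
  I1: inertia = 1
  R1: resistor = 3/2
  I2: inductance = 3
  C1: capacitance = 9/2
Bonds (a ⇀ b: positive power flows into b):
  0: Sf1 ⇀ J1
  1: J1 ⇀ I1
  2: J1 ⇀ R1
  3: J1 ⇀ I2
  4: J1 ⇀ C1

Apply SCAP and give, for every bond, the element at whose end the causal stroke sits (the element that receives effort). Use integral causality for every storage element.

b0 stroke→Sf1  (Sf1 (Sf) sets flow on bond)
b1 stroke→I1  (I1: I, integral causality)
b3 stroke→I2  (I2 outputs flow p/I2)
b4 stroke→J1  (C1: C, integral causality)
b2 stroke→R1  (0-jn J1 has e-setter on 4)

b0 →Sf1
b1 →I1
b2 →R1
b3 →I2
b4 →J1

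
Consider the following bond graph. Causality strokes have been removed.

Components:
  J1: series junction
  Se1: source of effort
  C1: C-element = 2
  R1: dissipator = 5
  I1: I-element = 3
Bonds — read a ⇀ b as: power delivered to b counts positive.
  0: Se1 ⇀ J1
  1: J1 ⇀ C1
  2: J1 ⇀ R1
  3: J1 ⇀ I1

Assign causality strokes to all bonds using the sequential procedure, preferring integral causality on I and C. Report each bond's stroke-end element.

bond 0 |J1
bond 1 |J1
bond 2 |J1
bond 3 |I1

b0 →J1  (Se1: effort source, stroke at far end)
b1 →J1  (C1: C, integral causality)
b3 →I1  (prefer integral on I1)
b2 →J1  (1-jn J1 has f-setter on 3)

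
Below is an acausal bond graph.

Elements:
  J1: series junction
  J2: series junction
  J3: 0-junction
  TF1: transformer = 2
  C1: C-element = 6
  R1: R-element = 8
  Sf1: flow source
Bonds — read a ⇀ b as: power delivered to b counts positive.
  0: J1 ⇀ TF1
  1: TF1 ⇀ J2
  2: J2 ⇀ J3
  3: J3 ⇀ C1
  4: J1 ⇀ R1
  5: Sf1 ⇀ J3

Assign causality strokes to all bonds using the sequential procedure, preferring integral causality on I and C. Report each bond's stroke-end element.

bond 0 stroke→J1
bond 1 stroke→TF1
bond 2 stroke→J2
bond 3 stroke→J3
bond 4 stroke→R1
bond 5 stroke→Sf1

bond 5 →Sf1  (Sf1 (Sf) sets flow on bond)
bond 3 →J3  (prefer integral on C1)
bond 2 →J2  (0-jn J3 has e-setter on 3)
bond 1 →TF1  (closing 1-jn rule on J2)
bond 0 →J1  (through TF1, causality passes straight; one stroke at TF1)
bond 4 →R1  (J1 needs exactly one f-in)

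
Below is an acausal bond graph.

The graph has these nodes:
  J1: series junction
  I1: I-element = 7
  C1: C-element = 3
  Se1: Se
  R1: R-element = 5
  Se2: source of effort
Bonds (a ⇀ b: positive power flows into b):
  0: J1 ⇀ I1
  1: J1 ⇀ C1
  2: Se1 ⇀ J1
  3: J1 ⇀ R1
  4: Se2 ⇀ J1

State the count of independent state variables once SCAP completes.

2  (C1, I1 all integral)

bond 2 →J1  (Se1 fixes effort; stroke away)
bond 4 →J1  (Se2 fixes effort; stroke away)
bond 0 →I1  (prefer integral on I1)
bond 1 →J1  (J1 flow already set via bond 0)
bond 3 →J1  (J1 flow already set via bond 0)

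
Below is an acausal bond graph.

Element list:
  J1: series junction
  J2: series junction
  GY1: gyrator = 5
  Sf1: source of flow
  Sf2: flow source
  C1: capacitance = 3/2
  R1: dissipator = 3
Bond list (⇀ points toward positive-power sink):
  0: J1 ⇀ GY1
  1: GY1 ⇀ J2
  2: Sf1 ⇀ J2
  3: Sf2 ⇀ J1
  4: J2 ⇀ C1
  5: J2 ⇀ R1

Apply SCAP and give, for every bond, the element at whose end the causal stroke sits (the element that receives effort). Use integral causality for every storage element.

bond 2 |Sf1  (source Sf1 imposes f)
bond 3 |Sf2  (source Sf2 imposes f)
bond 0 |J1  (J1 flow already set via bond 3)
bond 1 |J2  (J2: bond 2 brought flow, rest push out)
bond 4 |J2  (J2 flow already set via bond 2)
bond 5 |J2  (J2: bond 2 brought flow, rest push out)

#0 |J1
#1 |J2
#2 |Sf1
#3 |Sf2
#4 |J2
#5 |J2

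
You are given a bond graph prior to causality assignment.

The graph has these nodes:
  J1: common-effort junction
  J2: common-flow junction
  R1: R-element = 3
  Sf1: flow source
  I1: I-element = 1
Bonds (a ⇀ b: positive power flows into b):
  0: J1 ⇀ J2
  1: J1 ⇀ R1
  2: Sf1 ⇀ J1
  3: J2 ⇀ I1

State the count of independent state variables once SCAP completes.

1  (I1 all integral)

b2 stroke at Sf1  (source Sf1 imposes f)
b3 stroke at I1  (prefer integral on I1)
b0 stroke at J2  (1-jn J2 has f-setter on 3)
b1 stroke at J1  (only one effort-in slot at J1)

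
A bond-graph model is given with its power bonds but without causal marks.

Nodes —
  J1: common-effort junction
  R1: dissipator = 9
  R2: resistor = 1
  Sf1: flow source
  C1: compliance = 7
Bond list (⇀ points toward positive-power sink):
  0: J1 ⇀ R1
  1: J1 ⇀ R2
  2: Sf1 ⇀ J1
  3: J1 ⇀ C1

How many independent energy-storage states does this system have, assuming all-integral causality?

1  (C1 all integral)

β2 stroke at Sf1  (Sf1 (Sf) sets flow on bond)
β3 stroke at J1  (C1: C, integral causality)
β0 stroke at R1  (common-e at J1 fixed by 3)
β1 stroke at R2  (J1 effort already set via bond 3)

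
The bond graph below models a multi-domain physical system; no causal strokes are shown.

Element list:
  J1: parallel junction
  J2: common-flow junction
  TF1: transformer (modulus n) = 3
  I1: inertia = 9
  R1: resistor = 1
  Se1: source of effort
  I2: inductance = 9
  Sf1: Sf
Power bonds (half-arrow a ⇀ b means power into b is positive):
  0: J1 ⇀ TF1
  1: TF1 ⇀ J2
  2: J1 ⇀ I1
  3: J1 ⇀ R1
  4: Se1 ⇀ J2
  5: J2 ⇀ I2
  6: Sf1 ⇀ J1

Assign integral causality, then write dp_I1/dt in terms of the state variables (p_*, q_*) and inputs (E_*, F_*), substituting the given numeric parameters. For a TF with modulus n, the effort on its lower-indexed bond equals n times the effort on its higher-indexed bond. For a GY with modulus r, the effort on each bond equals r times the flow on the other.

dp_I1/dt = F_Sf1 - p_I1/9 - p_I2/27

bond 4 stroke→J2  (Se1: effort source, stroke at far end)
bond 6 stroke→Sf1  (Sf1 fixes flow; stroke at Sf1)
bond 2 stroke→I1  (I1: I, integral causality)
bond 5 stroke→I2  (I2 integral (f out))
bond 1 stroke→J2  (J2 flow already set via bond 5)
bond 0 stroke→TF1  (through TF1, causality passes straight; one stroke at TF1)
bond 3 stroke→J1  (closing 0-jn rule on J1)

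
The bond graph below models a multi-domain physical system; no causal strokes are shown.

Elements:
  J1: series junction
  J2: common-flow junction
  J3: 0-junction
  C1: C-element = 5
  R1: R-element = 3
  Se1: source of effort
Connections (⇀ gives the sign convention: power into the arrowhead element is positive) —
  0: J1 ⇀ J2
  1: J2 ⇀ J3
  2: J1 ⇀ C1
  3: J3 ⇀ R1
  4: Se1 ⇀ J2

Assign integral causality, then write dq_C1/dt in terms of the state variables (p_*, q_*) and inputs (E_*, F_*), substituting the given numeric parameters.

dq_C1/dt = E_Se1/3 - q_C1/15

bond 4 |J2  (Se1 fixes effort; stroke away)
bond 2 |J1  (C1 integral (e out))
bond 0 |J2  (J1 needs exactly one f-in)
bond 1 |J3  (closing 1-jn rule on J2)
bond 3 |R1  (J3 effort already set via bond 1)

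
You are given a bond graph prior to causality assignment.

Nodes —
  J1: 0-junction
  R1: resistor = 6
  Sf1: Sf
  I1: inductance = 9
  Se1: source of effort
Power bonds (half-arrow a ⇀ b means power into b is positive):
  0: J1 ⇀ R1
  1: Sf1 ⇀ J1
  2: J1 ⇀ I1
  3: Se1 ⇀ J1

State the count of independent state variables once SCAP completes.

1  (I1 all integral)

b1 |Sf1  (Sf1 (Sf) sets flow on bond)
b3 |J1  (Se1: effort source, stroke at far end)
b0 |R1  (J1 effort already set via bond 3)
b2 |I1  (0-jn J1 has e-setter on 3)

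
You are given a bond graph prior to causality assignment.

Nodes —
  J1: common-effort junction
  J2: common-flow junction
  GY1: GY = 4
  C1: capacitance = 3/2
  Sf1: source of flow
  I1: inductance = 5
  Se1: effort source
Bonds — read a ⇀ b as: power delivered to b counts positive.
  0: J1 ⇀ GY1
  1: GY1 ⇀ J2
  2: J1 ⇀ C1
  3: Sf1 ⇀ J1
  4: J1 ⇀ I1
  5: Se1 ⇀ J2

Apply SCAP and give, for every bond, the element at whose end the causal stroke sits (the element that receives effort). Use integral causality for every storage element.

b0 stroke at GY1
b1 stroke at GY1
b2 stroke at J1
b3 stroke at Sf1
b4 stroke at I1
b5 stroke at J2

β3 stroke at Sf1  (source Sf1 imposes f)
β5 stroke at J2  (source Se1 imposes e)
β1 stroke at GY1  (J2: last free bond brings flow in)
β0 stroke at GY1  (GY GY1: same side as bond 1)
β2 stroke at J1  (prefer integral on C1)
β4 stroke at I1  (J1 effort already set via bond 2)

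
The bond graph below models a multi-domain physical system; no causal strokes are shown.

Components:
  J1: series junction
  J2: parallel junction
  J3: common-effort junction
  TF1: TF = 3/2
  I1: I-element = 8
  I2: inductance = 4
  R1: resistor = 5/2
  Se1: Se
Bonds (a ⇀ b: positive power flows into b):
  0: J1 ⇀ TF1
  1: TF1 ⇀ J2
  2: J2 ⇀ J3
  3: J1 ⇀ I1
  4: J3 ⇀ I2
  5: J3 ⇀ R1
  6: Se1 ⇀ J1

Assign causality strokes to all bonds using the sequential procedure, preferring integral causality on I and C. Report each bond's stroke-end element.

#6 |J1  (Se1 (Se) sets effort on bond)
#3 |I1  (I1: I, integral causality)
#0 |J1  (J1 flow already set via bond 3)
#1 |TF1  (TF TF1: opposite of bond 0)
#2 |J2  (only one effort-in slot at J2)
#4 |I2  (prefer integral on I2)
#5 |J3  (J3 needs exactly one e-in)

β0 →J1
β1 →TF1
β2 →J2
β3 →I1
β4 →I2
β5 →J3
β6 →J1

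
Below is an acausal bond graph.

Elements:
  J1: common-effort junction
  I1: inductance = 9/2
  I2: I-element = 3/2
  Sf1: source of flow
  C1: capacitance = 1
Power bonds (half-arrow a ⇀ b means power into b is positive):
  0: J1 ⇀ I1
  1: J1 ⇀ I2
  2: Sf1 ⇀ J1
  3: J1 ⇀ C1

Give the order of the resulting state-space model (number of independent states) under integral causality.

bond 2 |Sf1  (Sf1 fixes flow; stroke at Sf1)
bond 0 |I1  (I1: I, integral causality)
bond 1 |I2  (I2 integral (f out))
bond 3 |J1  (only one effort-in slot at J1)

3  (C1, I1, I2 all integral)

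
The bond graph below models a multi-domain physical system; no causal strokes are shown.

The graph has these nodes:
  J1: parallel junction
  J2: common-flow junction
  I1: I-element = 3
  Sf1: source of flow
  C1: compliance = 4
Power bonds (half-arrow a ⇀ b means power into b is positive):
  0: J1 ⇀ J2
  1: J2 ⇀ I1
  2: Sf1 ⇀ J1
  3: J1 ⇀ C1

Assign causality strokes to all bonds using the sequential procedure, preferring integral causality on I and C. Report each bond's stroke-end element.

#0 stroke at J2
#1 stroke at I1
#2 stroke at Sf1
#3 stroke at J1

β2 stroke→Sf1  (Sf1: flow source, stroke at near end)
β1 stroke→I1  (I1 outputs flow p/I1)
β0 stroke→J2  (common-f at J2 fixed by 1)
β3 stroke→J1  (J1 needs exactly one e-in)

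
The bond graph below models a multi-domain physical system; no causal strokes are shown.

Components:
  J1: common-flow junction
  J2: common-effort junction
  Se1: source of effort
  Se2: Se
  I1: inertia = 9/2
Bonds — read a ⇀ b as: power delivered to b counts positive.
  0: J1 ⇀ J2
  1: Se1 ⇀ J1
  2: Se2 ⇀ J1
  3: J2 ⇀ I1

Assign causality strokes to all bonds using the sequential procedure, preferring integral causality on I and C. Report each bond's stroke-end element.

β0 stroke→J2
β1 stroke→J1
β2 stroke→J1
β3 stroke→I1

#1 stroke at J1  (source Se1 imposes e)
#2 stroke at J1  (source Se2 imposes e)
#0 stroke at J2  (only one flow-in slot at J1)
#3 stroke at I1  (0-jn J2 has e-setter on 0)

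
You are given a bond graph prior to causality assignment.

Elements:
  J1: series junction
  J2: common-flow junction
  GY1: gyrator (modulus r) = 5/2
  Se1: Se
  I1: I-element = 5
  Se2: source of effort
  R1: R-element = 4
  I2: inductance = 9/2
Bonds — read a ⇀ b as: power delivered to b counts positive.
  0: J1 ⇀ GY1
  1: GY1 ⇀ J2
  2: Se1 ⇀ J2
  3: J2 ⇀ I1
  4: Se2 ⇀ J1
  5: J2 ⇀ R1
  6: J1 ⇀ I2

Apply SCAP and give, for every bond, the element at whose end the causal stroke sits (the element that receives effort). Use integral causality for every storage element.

#2 |J2  (source Se1 imposes e)
#4 |J1  (Se2 (Se) sets effort on bond)
#3 |I1  (I1: I, integral causality)
#1 |J2  (J2: bond 3 brought flow, rest push out)
#5 |J2  (1-jn J2 has f-setter on 3)
#0 |J1  (through GY1, causality inverts; strokes same side of GY1)
#6 |I2  (J1 needs exactly one f-in)

bond 0 →J1
bond 1 →J2
bond 2 →J2
bond 3 →I1
bond 4 →J1
bond 5 →J2
bond 6 →I2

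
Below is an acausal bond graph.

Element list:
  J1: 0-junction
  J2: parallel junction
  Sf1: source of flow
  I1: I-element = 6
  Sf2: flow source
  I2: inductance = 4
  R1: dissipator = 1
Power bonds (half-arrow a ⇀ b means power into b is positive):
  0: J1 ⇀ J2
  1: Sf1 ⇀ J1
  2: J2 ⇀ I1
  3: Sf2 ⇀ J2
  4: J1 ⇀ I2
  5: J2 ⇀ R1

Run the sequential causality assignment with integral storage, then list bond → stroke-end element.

#1 |Sf1  (Sf1 fixes flow; stroke at Sf1)
#3 |Sf2  (source Sf2 imposes f)
#2 |I1  (prefer integral on I1)
#4 |I2  (I2: I, integral causality)
#0 |J1  (J1 needs exactly one e-in)
#5 |J2  (J2 needs exactly one e-in)

b0 stroke→J1
b1 stroke→Sf1
b2 stroke→I1
b3 stroke→Sf2
b4 stroke→I2
b5 stroke→J2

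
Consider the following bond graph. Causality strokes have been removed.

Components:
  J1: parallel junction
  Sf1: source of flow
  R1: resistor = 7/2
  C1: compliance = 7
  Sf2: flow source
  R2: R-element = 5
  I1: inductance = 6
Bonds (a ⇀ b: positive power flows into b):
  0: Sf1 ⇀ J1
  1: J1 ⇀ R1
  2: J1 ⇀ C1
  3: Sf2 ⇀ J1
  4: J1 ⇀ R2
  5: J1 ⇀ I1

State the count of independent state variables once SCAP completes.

2  (C1, I1 all integral)

#0 |Sf1  (Sf1 fixes flow; stroke at Sf1)
#3 |Sf2  (Sf2 fixes flow; stroke at Sf2)
#2 |J1  (prefer integral on C1)
#1 |R1  (0-jn J1 has e-setter on 2)
#4 |R2  (common-e at J1 fixed by 2)
#5 |I1  (J1: bond 2 brought effort, rest push out)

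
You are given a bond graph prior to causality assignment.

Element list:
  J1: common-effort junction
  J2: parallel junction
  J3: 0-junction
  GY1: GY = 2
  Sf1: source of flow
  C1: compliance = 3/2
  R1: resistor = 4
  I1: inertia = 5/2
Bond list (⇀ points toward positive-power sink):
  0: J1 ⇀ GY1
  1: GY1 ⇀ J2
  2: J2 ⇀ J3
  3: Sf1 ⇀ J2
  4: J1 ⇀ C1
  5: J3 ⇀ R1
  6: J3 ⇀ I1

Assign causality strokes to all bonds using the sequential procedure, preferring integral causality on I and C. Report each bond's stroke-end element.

bond 3 stroke at Sf1  (Sf1 (Sf) sets flow on bond)
bond 4 stroke at J1  (C1: C, integral causality)
bond 0 stroke at GY1  (J1: bond 4 brought effort, rest push out)
bond 1 stroke at GY1  (through GY1, causality inverts; strokes same side of GY1)
bond 2 stroke at J2  (only one effort-in slot at J2)
bond 6 stroke at I1  (I1 outputs flow p/I1)
bond 5 stroke at J3  (J3 needs exactly one e-in)

β0 |GY1
β1 |GY1
β2 |J2
β3 |Sf1
β4 |J1
β5 |J3
β6 |I1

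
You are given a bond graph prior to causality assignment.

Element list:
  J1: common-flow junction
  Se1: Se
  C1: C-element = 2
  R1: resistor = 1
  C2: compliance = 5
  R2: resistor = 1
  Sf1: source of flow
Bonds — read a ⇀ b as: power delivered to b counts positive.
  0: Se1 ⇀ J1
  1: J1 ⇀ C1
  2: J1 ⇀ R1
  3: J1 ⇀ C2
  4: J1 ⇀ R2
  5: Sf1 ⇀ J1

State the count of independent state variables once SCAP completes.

2  (C1, C2 all integral)

#0 →J1  (source Se1 imposes e)
#5 →Sf1  (Sf1 (Sf) sets flow on bond)
#1 →J1  (1-jn J1 has f-setter on 5)
#2 →J1  (common-f at J1 fixed by 5)
#3 →J1  (common-f at J1 fixed by 5)
#4 →J1  (common-f at J1 fixed by 5)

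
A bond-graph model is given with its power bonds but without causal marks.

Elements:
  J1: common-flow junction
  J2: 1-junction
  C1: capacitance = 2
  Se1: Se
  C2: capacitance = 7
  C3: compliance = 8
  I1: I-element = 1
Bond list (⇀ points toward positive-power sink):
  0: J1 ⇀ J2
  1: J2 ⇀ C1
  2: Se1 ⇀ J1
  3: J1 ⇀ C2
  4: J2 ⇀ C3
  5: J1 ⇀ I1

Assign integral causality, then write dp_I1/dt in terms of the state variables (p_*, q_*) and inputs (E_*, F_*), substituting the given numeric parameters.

#2 stroke at J1  (Se1 (Se) sets effort on bond)
#1 stroke at J2  (prefer integral on C1)
#3 stroke at J1  (C2: C, integral causality)
#4 stroke at J2  (C3: C, integral causality)
#0 stroke at J1  (J2 needs exactly one f-in)
#5 stroke at I1  (closing 1-jn rule on J1)

dp_I1/dt = E_Se1 - q_C1/2 - q_C2/7 - q_C3/8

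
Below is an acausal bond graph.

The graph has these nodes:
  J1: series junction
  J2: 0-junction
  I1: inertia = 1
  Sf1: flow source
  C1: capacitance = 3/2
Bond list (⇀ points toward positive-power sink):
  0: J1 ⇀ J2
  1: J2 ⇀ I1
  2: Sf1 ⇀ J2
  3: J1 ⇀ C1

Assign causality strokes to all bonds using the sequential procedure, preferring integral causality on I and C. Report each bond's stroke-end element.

β2 stroke→Sf1  (Sf1: flow source, stroke at near end)
β1 stroke→I1  (prefer integral on I1)
β0 stroke→J2  (J2: last free bond brings effort in)
β3 stroke→J1  (1-jn J1 has f-setter on 0)

bond 0 stroke at J2
bond 1 stroke at I1
bond 2 stroke at Sf1
bond 3 stroke at J1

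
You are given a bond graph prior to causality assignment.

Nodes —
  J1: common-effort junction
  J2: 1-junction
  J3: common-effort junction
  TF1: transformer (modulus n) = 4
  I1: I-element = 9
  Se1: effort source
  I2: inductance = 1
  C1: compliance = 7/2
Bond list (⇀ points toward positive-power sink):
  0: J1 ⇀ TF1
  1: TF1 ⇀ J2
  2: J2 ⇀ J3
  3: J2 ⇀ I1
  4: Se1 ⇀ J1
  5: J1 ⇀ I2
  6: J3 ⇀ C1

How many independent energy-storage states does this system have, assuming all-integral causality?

bond 4 stroke at J1  (Se1 fixes effort; stroke away)
bond 0 stroke at TF1  (J1: bond 4 brought effort, rest push out)
bond 5 stroke at I2  (J1 effort already set via bond 4)
bond 1 stroke at J2  (TF1 one-in-one-out from 0)
bond 3 stroke at I1  (I1 outputs flow p/I1)
bond 2 stroke at J2  (common-f at J2 fixed by 3)
bond 6 stroke at J3  (only one effort-in slot at J3)

3  (C1, I1, I2 all integral)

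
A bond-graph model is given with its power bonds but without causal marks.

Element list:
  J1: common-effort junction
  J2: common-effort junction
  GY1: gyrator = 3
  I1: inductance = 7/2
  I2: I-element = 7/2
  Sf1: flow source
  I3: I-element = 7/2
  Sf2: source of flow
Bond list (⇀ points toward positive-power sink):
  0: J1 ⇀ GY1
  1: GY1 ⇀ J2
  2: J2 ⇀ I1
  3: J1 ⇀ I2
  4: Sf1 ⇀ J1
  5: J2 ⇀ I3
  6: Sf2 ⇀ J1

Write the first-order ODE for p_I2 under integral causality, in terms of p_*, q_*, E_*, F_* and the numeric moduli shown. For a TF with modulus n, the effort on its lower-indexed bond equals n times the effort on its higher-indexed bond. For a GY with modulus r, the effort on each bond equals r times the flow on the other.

#4 |Sf1  (Sf1: flow source, stroke at near end)
#6 |Sf2  (Sf2 fixes flow; stroke at Sf2)
#2 |I1  (I1 outputs flow p/I1)
#3 |I2  (prefer integral on I2)
#0 |J1  (J1: last free bond brings effort in)
#1 |J2  (GY GY1: same side as bond 0)
#5 |I3  (J2: bond 1 brought effort, rest push out)

dp_I2/dt = 6*p_I1/7 + 6*p_I3/7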